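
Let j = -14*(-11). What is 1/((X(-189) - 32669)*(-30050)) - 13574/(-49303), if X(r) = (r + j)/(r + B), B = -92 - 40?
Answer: 4277517023698063/15536645133277100 ≈ 0.27532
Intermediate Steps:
j = 154
B = -132
X(r) = (154 + r)/(-132 + r) (X(r) = (r + 154)/(r - 132) = (154 + r)/(-132 + r))
1/((X(-189) - 32669)*(-30050)) - 13574/(-49303) = 1/((154 - 189)/(-132 - 189) - 32669*(-30050)) - 13574/(-49303) = -1/30050/(-35/(-321) - 32669) - 13574*(-1/49303) = -1/30050/(-1/321*(-35) - 32669) + 13574/49303 = -1/30050/(35/321 - 32669) + 13574/49303 = -1/30050/(-10486714/321) + 13574/49303 = -321/10486714*(-1/30050) + 13574/49303 = 321/315125755700 + 13574/49303 = 4277517023698063/15536645133277100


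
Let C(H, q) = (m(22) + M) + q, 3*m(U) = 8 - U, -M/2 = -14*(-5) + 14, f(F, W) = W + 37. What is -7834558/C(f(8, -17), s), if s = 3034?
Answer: -11751837/4292 ≈ -2738.1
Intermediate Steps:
f(F, W) = 37 + W
M = -168 (M = -2*(-14*(-5) + 14) = -2*(70 + 14) = -2*84 = -168)
m(U) = 8/3 - U/3 (m(U) = (8 - U)/3 = 8/3 - U/3)
C(H, q) = -518/3 + q (C(H, q) = ((8/3 - ⅓*22) - 168) + q = ((8/3 - 22/3) - 168) + q = (-14/3 - 168) + q = -518/3 + q)
-7834558/C(f(8, -17), s) = -7834558/(-518/3 + 3034) = -7834558/8584/3 = -7834558*3/8584 = -11751837/4292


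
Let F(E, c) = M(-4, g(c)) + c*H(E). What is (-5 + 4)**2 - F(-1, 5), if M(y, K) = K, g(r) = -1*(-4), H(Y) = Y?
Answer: 2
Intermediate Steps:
g(r) = 4
F(E, c) = 4 + E*c (F(E, c) = 4 + c*E = 4 + E*c)
(-5 + 4)**2 - F(-1, 5) = (-5 + 4)**2 - (4 - 1*5) = (-1)**2 - (4 - 5) = 1 - 1*(-1) = 1 + 1 = 2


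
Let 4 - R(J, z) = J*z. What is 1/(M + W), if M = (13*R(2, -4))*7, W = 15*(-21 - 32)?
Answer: 1/297 ≈ 0.0033670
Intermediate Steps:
R(J, z) = 4 - J*z
W = -795 (W = 15*(-53) = -795)
M = 1092 (M = (13*(4 - 1*2*(-4)))*7 = (13*(4 + 8))*7 = (13*12)*7 = 156*7 = 1092)
1/(M + W) = 1/(1092 - 795) = 1/297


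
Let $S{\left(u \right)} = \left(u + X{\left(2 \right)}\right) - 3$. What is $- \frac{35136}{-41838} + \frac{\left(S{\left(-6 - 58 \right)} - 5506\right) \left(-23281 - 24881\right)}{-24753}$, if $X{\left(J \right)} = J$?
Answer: $- \frac{623594725626}{57534223} \approx -10839.0$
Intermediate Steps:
$S{\left(u \right)} = -1 + u$ ($S{\left(u \right)} = \left(u + 2\right) - 3 = \left(2 + u\right) - 3 = -1 + u$)
$- \frac{35136}{-41838} + \frac{\left(S{\left(-6 - 58 \right)} - 5506\right) \left(-23281 - 24881\right)}{-24753} = - \frac{35136}{-41838} + \frac{\left(\left(-1 - 64\right) - 5506\right) \left(-23281 - 24881\right)}{-24753} = \left(-35136\right) \left(- \frac{1}{41838}\right) + \left(\left(-1 - 64\right) - 5506\right) \left(-48162\right) \left(- \frac{1}{24753}\right) = \frac{5856}{6973} + \left(-65 - 5506\right) \left(-48162\right) \left(- \frac{1}{24753}\right) = \frac{5856}{6973} + \left(-5571\right) \left(-48162\right) \left(- \frac{1}{24753}\right) = \frac{5856}{6973} + 268310502 \left(- \frac{1}{24753}\right) = \frac{5856}{6973} - \frac{89436834}{8251} = - \frac{623594725626}{57534223}$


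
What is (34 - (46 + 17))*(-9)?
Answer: 261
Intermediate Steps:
(34 - (46 + 17))*(-9) = (34 - 1*63)*(-9) = (34 - 63)*(-9) = -29*(-9) = 261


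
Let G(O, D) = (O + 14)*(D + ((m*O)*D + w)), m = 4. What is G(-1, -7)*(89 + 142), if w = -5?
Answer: 48048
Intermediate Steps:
G(O, D) = (14 + O)*(-5 + D + 4*D*O) (G(O, D) = (O + 14)*(D + ((4*O)*D - 5)) = (14 + O)*(D + (4*D*O - 5)) = (14 + O)*(D + (-5 + 4*D*O)) = (14 + O)*(-5 + D + 4*D*O))
G(-1, -7)*(89 + 142) = (-70 - 5*(-1) + 14*(-7) + 4*(-7)*(-1)**2 + 57*(-7)*(-1))*(89 + 142) = (-70 + 5 - 98 + 4*(-7)*1 + 399)*231 = (-70 + 5 - 98 - 28 + 399)*231 = 208*231 = 48048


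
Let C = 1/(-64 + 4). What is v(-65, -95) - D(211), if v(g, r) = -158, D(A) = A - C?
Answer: -22141/60 ≈ -369.02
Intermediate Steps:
C = -1/60 (C = 1/(-60) = -1/60 ≈ -0.016667)
D(A) = 1/60 + A (D(A) = A - 1*(-1/60) = A + 1/60 = 1/60 + A)
v(-65, -95) - D(211) = -158 - (1/60 + 211) = -158 - 1*12661/60 = -158 - 12661/60 = -22141/60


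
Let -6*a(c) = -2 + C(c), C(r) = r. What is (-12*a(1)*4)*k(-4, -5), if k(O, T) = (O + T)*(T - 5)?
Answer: -720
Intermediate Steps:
k(O, T) = (-5 + T)*(O + T) (k(O, T) = (O + T)*(-5 + T) = (-5 + T)*(O + T))
a(c) = ⅓ - c/6 (a(c) = -(-2 + c)/6 = ⅓ - c/6)
(-12*a(1)*4)*k(-4, -5) = (-12*(⅓ - ⅙*1)*4)*((-5)² - 5*(-4) - 5*(-5) - 4*(-5)) = (-12*(⅓ - ⅙)*4)*(25 + 20 + 25 + 20) = -2*4*90 = -12*⅔*90 = -8*90 = -720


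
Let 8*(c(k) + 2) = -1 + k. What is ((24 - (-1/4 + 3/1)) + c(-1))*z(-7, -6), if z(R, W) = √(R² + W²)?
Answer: 19*√85 ≈ 175.17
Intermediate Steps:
c(k) = -17/8 + k/8 (c(k) = -2 + (-1 + k)/8 = -2 + (-⅛ + k/8) = -17/8 + k/8)
((24 - (-1/4 + 3/1)) + c(-1))*z(-7, -6) = ((24 - (-1/4 + 3/1)) + (-17/8 + (⅛)*(-1)))*√((-7)² + (-6)²) = ((24 - (-1*¼ + 3*1)) + (-17/8 - ⅛))*√(49 + 36) = ((24 - (-¼ + 3)) - 9/4)*√85 = ((24 - 1*11/4) - 9/4)*√85 = ((24 - 11/4) - 9/4)*√85 = (85/4 - 9/4)*√85 = 19*√85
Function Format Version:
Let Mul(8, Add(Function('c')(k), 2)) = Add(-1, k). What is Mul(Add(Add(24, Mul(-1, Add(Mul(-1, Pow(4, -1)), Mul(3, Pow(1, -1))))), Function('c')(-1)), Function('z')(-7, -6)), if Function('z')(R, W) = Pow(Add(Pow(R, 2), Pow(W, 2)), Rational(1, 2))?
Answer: Mul(19, Pow(85, Rational(1, 2))) ≈ 175.17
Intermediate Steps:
Function('c')(k) = Add(Rational(-17, 8), Mul(Rational(1, 8), k)) (Function('c')(k) = Add(-2, Mul(Rational(1, 8), Add(-1, k))) = Add(-2, Add(Rational(-1, 8), Mul(Rational(1, 8), k))) = Add(Rational(-17, 8), Mul(Rational(1, 8), k)))
Mul(Add(Add(24, Mul(-1, Add(Mul(-1, Pow(4, -1)), Mul(3, Pow(1, -1))))), Function('c')(-1)), Function('z')(-7, -6)) = Mul(Add(Add(24, Mul(-1, Add(Mul(-1, Pow(4, -1)), Mul(3, Pow(1, -1))))), Add(Rational(-17, 8), Mul(Rational(1, 8), -1))), Pow(Add(Pow(-7, 2), Pow(-6, 2)), Rational(1, 2))) = Mul(Add(Add(24, Mul(-1, Add(Mul(-1, Rational(1, 4)), Mul(3, 1)))), Add(Rational(-17, 8), Rational(-1, 8))), Pow(Add(49, 36), Rational(1, 2))) = Mul(Add(Add(24, Mul(-1, Add(Rational(-1, 4), 3))), Rational(-9, 4)), Pow(85, Rational(1, 2))) = Mul(Add(Add(24, Mul(-1, Rational(11, 4))), Rational(-9, 4)), Pow(85, Rational(1, 2))) = Mul(Add(Add(24, Rational(-11, 4)), Rational(-9, 4)), Pow(85, Rational(1, 2))) = Mul(Add(Rational(85, 4), Rational(-9, 4)), Pow(85, Rational(1, 2))) = Mul(19, Pow(85, Rational(1, 2)))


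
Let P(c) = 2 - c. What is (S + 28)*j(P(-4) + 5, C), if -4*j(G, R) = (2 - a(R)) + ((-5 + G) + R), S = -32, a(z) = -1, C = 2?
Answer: 11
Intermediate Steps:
j(G, R) = ½ - G/4 - R/4 (j(G, R) = -((2 - 1*(-1)) + ((-5 + G) + R))/4 = -((2 + 1) + (-5 + G + R))/4 = -(3 + (-5 + G + R))/4 = -(-2 + G + R)/4 = ½ - G/4 - R/4)
(S + 28)*j(P(-4) + 5, C) = (-32 + 28)*(½ - ((2 - 1*(-4)) + 5)/4 - ¼*2) = -4*(½ - ((2 + 4) + 5)/4 - ½) = -4*(½ - (6 + 5)/4 - ½) = -4*(½ - ¼*11 - ½) = -4*(½ - 11/4 - ½) = -4*(-11/4) = 11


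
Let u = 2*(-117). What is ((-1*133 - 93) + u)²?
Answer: 211600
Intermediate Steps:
u = -234
((-1*133 - 93) + u)² = ((-1*133 - 93) - 234)² = ((-133 - 93) - 234)² = (-226 - 234)² = (-460)² = 211600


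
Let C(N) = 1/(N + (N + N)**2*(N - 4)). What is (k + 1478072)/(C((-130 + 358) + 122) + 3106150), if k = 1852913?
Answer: 564736362744750/526617758152501 ≈ 1.0724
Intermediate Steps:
C(N) = 1/(N + 4*N**2*(-4 + N)) (C(N) = 1/(N + (2*N)**2*(-4 + N)) = 1/(N + (4*N**2)*(-4 + N)) = 1/(N + 4*N**2*(-4 + N)))
(k + 1478072)/(C((-130 + 358) + 122) + 3106150) = (1852913 + 1478072)/(1/(((-130 + 358) + 122)*(1 - 16*((-130 + 358) + 122) + 4*((-130 + 358) + 122)**2)) + 3106150) = 3330985/(1/((228 + 122)*(1 - 16*(228 + 122) + 4*(228 + 122)**2)) + 3106150) = 3330985/(1/(350*(1 - 16*350 + 4*350**2)) + 3106150) = 3330985/(1/(350*(1 - 5600 + 4*122500)) + 3106150) = 3330985/(1/(350*(1 - 5600 + 490000)) + 3106150) = 3330985/((1/350)/484401 + 3106150) = 3330985/((1/350)*(1/484401) + 3106150) = 3330985/(1/169540350 + 3106150) = 3330985/(526617758152501/169540350) = 3330985*(169540350/526617758152501) = 564736362744750/526617758152501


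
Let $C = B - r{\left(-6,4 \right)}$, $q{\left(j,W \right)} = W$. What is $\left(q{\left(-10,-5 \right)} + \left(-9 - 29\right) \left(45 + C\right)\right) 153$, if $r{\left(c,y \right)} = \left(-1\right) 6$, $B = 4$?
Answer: $-320535$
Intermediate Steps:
$r{\left(c,y \right)} = -6$
$C = 10$ ($C = 4 - -6 = 4 + 6 = 10$)
$\left(q{\left(-10,-5 \right)} + \left(-9 - 29\right) \left(45 + C\right)\right) 153 = \left(-5 + \left(-9 - 29\right) \left(45 + 10\right)\right) 153 = \left(-5 - 2090\right) 153 = \left(-2095\right) 153 = -320535$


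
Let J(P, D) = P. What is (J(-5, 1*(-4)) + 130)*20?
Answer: 2500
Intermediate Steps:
(J(-5, 1*(-4)) + 130)*20 = (-5 + 130)*20 = 125*20 = 2500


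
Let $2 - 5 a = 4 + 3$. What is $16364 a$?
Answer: $-16364$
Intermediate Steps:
$a = -1$ ($a = \frac{2}{5} - \frac{4 + 3}{5} = \frac{2}{5} - \frac{7}{5} = -1$)
$16364 a = 16364 \left(-1\right) = -16364$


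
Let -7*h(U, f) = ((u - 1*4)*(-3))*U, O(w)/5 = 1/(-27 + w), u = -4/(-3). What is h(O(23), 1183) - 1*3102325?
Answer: -21716265/7 ≈ -3.1023e+6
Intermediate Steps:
u = 4/3 (u = -4*(-⅓) = 4/3 ≈ 1.3333)
O(w) = 5/(-27 + w)
h(U, f) = -8*U/7 (h(U, f) = -(4/3 - 1*4)*(-3)*U/7 = -(4/3 - 4)*(-3)*U/7 = -(-8/3*(-3))*U/7 = -8*U/7)
h(O(23), 1183) - 1*3102325 = -40/(7*(-27 + 23)) - 1*3102325 = -40/(7*(-4)) - 3102325 = -40*(-1)/(7*4) - 3102325 = -8/7*(-5/4) - 3102325 = 10/7 - 3102325 = -21716265/7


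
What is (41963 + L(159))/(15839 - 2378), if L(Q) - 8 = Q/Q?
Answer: 5996/1923 ≈ 3.1180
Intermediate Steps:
L(Q) = 9 (L(Q) = 8 + Q/Q = 8 + 1 = 9)
(41963 + L(159))/(15839 - 2378) = (41963 + 9)/(15839 - 2378) = 41972/13461 = 41972*(1/13461) = 5996/1923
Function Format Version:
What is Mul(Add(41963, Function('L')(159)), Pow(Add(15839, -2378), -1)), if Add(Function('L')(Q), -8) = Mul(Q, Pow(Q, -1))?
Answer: Rational(5996, 1923) ≈ 3.1180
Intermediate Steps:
Function('L')(Q) = 9 (Function('L')(Q) = Add(8, Mul(Q, Pow(Q, -1))) = Add(8, 1) = 9)
Mul(Add(41963, Function('L')(159)), Pow(Add(15839, -2378), -1)) = Mul(Add(41963, 9), Pow(Add(15839, -2378), -1)) = Mul(41972, Pow(13461, -1)) = Mul(41972, Rational(1, 13461)) = Rational(5996, 1923)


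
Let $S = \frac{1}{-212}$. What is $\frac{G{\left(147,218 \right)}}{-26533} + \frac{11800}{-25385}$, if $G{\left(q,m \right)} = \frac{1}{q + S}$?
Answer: $- \frac{1951362070764}{4197906681683} \approx -0.46484$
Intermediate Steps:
$S = - \frac{1}{212} \approx -0.004717$
$G{\left(q,m \right)} = \frac{1}{- \frac{1}{212} + q}$ ($G{\left(q,m \right)} = \frac{1}{q - \frac{1}{212}} = \frac{1}{- \frac{1}{212} + q}$)
$\frac{G{\left(147,218 \right)}}{-26533} + \frac{11800}{-25385} = \frac{212 \frac{1}{-1 + 212 \cdot 147}}{-26533} + \frac{11800}{-25385} = \frac{212}{-1 + 31164} \left(- \frac{1}{26533}\right) + 11800 \left(- \frac{1}{25385}\right) = \frac{212}{31163} \left(- \frac{1}{26533}\right) - \frac{2360}{5077} = - \frac{212}{826847879} - \frac{2360}{5077} = - \frac{1951362070764}{4197906681683}$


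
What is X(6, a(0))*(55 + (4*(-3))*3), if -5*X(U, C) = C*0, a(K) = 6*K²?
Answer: 0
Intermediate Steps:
X(U, C) = 0 (X(U, C) = -C*0/5 = -⅕*0 = 0)
X(6, a(0))*(55 + (4*(-3))*3) = 0*(55 + (4*(-3))*3) = 0*(55 - 12*3) = 0*(55 - 36) = 0*19 = 0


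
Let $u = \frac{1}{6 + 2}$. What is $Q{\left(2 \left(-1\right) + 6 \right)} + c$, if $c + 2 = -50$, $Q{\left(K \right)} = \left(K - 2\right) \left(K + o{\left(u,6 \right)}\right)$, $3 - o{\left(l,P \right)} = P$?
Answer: $-50$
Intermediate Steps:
$u = \frac{1}{8} \approx 0.125$
$o{\left(l,P \right)} = 3 - P$
$Q{\left(K \right)} = \left(-3 + K\right) \left(-2 + K\right)$ ($Q{\left(K \right)} = \left(K - 2\right) \left(K + \left(3 - 6\right)\right) = \left(-2 + K\right) \left(K + \left(3 - 6\right)\right) = \left(-2 + K\right) \left(K - 3\right) = \left(-2 + K\right) \left(-3 + K\right) = \left(-3 + K\right) \left(-2 + K\right)$)
$c = -52$ ($c = -2 - 50 = -52$)
$Q{\left(2 \left(-1\right) + 6 \right)} + c = \left(6 + \left(2 \left(-1\right) + 6\right)^{2} - 5 \left(2 \left(-1\right) + 6\right)\right) - 52 = \left(6 + \left(-2 + 6\right)^{2} - 5 \left(-2 + 6\right)\right) - 52 = \left(6 + 4^{2} - 20\right) - 52 = \left(6 + 16 - 20\right) - 52 = 2 - 52 = -50$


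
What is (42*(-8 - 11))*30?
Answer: -23940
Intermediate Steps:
(42*(-8 - 11))*30 = (42*(-19))*30 = -798*30 = -23940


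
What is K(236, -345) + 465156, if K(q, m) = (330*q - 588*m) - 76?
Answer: 745820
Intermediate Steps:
K(q, m) = -76 - 588*m + 330*q (K(q, m) = (-588*m + 330*q) - 76 = -76 - 588*m + 330*q)
K(236, -345) + 465156 = (-76 - 588*(-345) + 330*236) + 465156 = (-76 + 202860 + 77880) + 465156 = 280664 + 465156 = 745820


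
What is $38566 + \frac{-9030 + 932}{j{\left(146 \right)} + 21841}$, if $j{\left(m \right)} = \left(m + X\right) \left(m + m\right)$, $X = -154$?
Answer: $\frac{752221732}{19505} \approx 38566.0$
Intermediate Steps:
$j{\left(m \right)} = 2 m \left(-154 + m\right)$ ($j{\left(m \right)} = \left(m - 154\right) \left(m + m\right) = \left(-154 + m\right) 2 m = 2 m \left(-154 + m\right)$)
$38566 + \frac{-9030 + 932}{j{\left(146 \right)} + 21841} = 38566 + \frac{-9030 + 932}{2 \cdot 146 \left(-154 + 146\right) + 21841} = 38566 - \frac{8098}{2 \cdot 146 \left(-8\right) + 21841} = 38566 - \frac{8098}{-2336 + 21841} = 38566 - \frac{8098}{19505} = \frac{752221732}{19505}$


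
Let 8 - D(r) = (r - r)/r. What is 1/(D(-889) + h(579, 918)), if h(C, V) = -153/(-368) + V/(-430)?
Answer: 79120/496943 ≈ 0.15921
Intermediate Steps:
D(r) = 8 (D(r) = 8 - (r - r)/r = 8 - 0/r = 8 - 1*0 = 8 + 0 = 8)
h(C, V) = 153/368 - V/430 (h(C, V) = -153*(-1/368) + V*(-1/430) = 153/368 - V/430)
1/(D(-889) + h(579, 918)) = 1/(8 + (153/368 - 1/430*918)) = 1/(8 + (153/368 - 459/215)) = 1/(8 - 136017/79120) = 1/(496943/79120) = 79120/496943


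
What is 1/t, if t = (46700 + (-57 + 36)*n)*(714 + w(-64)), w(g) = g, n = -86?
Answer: 1/31528900 ≈ 3.1717e-8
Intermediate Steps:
t = 31528900 (t = (46700 + (-57 + 36)*(-86))*(714 - 64) = (46700 - 21*(-86))*650 = (46700 + 1806)*650 = 48506*650 = 31528900)
1/t = 1/31528900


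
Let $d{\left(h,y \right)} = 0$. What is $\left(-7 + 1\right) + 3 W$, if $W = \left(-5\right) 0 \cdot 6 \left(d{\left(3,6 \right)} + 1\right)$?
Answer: $-6$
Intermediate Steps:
$W = 0$ ($W = \left(-5\right) 0 \cdot 6 \left(0 + 1\right) = 0 \cdot 6 \cdot 1 = 0 \cdot 1 = 0$)
$\left(-7 + 1\right) + 3 W = \left(-7 + 1\right) + 3 \cdot 0 = -6 + 0 = -6$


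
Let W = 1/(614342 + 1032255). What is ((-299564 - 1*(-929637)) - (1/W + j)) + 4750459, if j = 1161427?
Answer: 2572508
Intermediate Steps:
W = 1/1646597 ≈ 6.0731e-7
((-299564 - 1*(-929637)) - (1/W + j)) + 4750459 = ((-299564 - 1*(-929637)) - (1/(1/1646597) + 1161427)) + 4750459 = ((-299564 + 929637) - (1646597 + 1161427)) + 4750459 = (630073 - 1*2808024) + 4750459 = (630073 - 2808024) + 4750459 = -2177951 + 4750459 = 2572508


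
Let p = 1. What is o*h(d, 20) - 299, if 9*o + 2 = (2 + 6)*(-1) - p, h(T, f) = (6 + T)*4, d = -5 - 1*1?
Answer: -299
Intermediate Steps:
d = -6 (d = -5 - 1 = -6)
h(T, f) = 24 + 4*T
o = -11/9 (o = -2/9 + ((2 + 6)*(-1) - 1*1)/9 = -2/9 + (8*(-1) - 1)/9 = -2/9 + (-8 - 1)/9 = -2/9 + (1/9)*(-9) = -2/9 - 1 = -11/9 ≈ -1.2222)
o*h(d, 20) - 299 = -11*(24 + 4*(-6))/9 - 299 = -11*(24 - 24)/9 - 299 = -11/9*0 - 299 = 0 - 299 = -299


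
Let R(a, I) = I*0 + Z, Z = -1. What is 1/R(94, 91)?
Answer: -1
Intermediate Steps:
R(a, I) = -1 (R(a, I) = I*0 - 1 = 0 - 1 = -1)
1/R(94, 91) = 1/(-1) = -1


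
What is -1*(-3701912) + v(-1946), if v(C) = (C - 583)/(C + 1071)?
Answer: 3239175529/875 ≈ 3.7019e+6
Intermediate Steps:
v(C) = (-583 + C)/(1071 + C)
-1*(-3701912) + v(-1946) = -1*(-3701912) + (-583 - 1946)/(1071 - 1946) = 3701912 - 2529/(-875) = 3701912 - 1/875*(-2529) = 3701912 + 2529/875 = 3239175529/875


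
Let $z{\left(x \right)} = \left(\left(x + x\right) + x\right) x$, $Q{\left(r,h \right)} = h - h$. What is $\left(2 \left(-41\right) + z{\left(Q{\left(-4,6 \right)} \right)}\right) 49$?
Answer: $-4018$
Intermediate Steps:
$Q{\left(r,h \right)} = 0$
$z{\left(x \right)} = 3 x^{2}$ ($z{\left(x \right)} = \left(2 x + x\right) x = 3 x x = 3 x^{2}$)
$\left(2 \left(-41\right) + z{\left(Q{\left(-4,6 \right)} \right)}\right) 49 = \left(2 \left(-41\right) + 3 \cdot 0^{2}\right) 49 = \left(-82 + 3 \cdot 0\right) 49 = \left(-82 + 0\right) 49 = \left(-82\right) 49 = -4018$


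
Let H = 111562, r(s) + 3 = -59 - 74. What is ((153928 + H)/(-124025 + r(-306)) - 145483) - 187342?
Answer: -41324150315/124161 ≈ -3.3283e+5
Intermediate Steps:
r(s) = -136 (r(s) = -3 + (-59 - 74) = -3 - 133 = -136)
((153928 + H)/(-124025 + r(-306)) - 145483) - 187342 = ((153928 + 111562)/(-124025 - 136) - 145483) - 187342 = (265490/(-124161) - 145483) - 187342 = (265490*(-1/124161) - 145483) - 187342 = (-265490/124161 - 145483) - 187342 = -18063580253/124161 - 187342 = -41324150315/124161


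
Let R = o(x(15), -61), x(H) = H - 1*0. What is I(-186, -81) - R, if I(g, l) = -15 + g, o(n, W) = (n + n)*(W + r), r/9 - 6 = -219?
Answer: 59139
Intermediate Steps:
r = -1917 (r = 54 + 9*(-219) = 54 - 1971 = -1917)
x(H) = H (x(H) = H + 0 = H)
o(n, W) = 2*n*(-1917 + W) (o(n, W) = (n + n)*(W - 1917) = (2*n)*(-1917 + W) = 2*n*(-1917 + W))
R = -59340 (R = 2*15*(-1917 - 61) = 2*15*(-1978) = -59340)
I(-186, -81) - R = (-15 - 186) - 1*(-59340) = -201 + 59340 = 59139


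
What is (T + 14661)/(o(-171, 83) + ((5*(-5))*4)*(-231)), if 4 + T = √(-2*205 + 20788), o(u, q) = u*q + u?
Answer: 14657/8736 + √20378/8736 ≈ 1.6941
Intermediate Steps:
o(u, q) = u + q*u (o(u, q) = q*u + u = u + q*u)
T = -4 + √20378 (T = -4 + √(-2*205 + 20788) = -4 + √(-410 + 20788) = -4 + √20378 ≈ 138.75)
(T + 14661)/(o(-171, 83) + ((5*(-5))*4)*(-231)) = ((-4 + √20378) + 14661)/(-171*(1 + 83) + ((5*(-5))*4)*(-231)) = (14657 + √20378)/(-171*84 - 25*4*(-231)) = (14657 + √20378)/(-14364 - 100*(-231)) = (14657 + √20378)/(-14364 + 23100) = (14657 + √20378)/8736 = (14657 + √20378)*(1/8736) = 14657/8736 + √20378/8736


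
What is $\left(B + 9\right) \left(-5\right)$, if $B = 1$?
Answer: $-50$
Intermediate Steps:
$\left(B + 9\right) \left(-5\right) = \left(1 + 9\right) \left(-5\right) = 10 \left(-5\right) = -50$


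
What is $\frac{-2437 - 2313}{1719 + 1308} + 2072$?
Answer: $\frac{6267194}{3027} \approx 2070.4$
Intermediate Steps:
$\frac{-2437 - 2313}{1719 + 1308} + 2072 = - \frac{4750}{3027} + 2072 = \frac{6267194}{3027}$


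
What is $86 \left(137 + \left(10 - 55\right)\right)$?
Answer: $7912$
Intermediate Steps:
$86 \left(137 + \left(10 - 55\right)\right) = 86 \left(137 - 45\right) = 86 \cdot 92 = 7912$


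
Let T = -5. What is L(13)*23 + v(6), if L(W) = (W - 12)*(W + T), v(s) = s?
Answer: 190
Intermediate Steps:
L(W) = (-12 + W)*(-5 + W) (L(W) = (W - 12)*(W - 5) = (-12 + W)*(-5 + W))
L(13)*23 + v(6) = (60 + 13² - 17*13)*23 + 6 = (60 + 169 - 221)*23 + 6 = 8*23 + 6 = 184 + 6 = 190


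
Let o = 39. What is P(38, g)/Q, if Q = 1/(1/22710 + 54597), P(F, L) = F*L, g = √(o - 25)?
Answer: 23558059549*√14/11355 ≈ 7.7628e+6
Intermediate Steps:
g = √14 (g = √(39 - 25) = √14 ≈ 3.7417)
Q = 22710/1239897871 (Q = 1/(1/22710 + 54597) = 1/(1239897871/22710) = 22710/1239897871 ≈ 1.8316e-5)
P(38, g)/Q = (38*√14)/(22710/1239897871) = (38*√14)*(1239897871/22710) = 23558059549*√14/11355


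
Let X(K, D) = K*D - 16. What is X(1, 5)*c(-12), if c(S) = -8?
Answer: 88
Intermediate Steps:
X(K, D) = -16 + D*K (X(K, D) = D*K - 16 = -16 + D*K)
X(1, 5)*c(-12) = (-16 + 5*1)*(-8) = (-16 + 5)*(-8) = -11*(-8) = 88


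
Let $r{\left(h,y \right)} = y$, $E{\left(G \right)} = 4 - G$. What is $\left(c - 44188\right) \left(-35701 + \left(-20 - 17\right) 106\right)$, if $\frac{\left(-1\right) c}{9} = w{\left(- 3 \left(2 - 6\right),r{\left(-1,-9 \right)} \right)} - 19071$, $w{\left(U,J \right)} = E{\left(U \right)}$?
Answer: $-5052843829$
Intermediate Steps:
$w{\left(U,J \right)} = 4 - U$
$c = 171711$ ($c = - 9 \left(\left(4 - - 3 \left(2 - 6\right)\right) - 19071\right) = - 9 \left(\left(4 - \left(-3\right) \left(-4\right)\right) - 19071\right) = - 9 \left(\left(4 - 12\right) - 19071\right) = - 9 \left(-8 - 19071\right) = \left(-9\right) \left(-19079\right) = 171711$)
$\left(c - 44188\right) \left(-35701 + \left(-20 - 17\right) 106\right) = \left(171711 - 44188\right) \left(-35701 + \left(-20 - 17\right) 106\right) = 127523 \left(-35701 - 3922\right) = 127523 \left(-39623\right) = -5052843829$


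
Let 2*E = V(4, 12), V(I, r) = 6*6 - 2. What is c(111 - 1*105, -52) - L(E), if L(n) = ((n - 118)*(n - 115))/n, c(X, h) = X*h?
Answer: -15202/17 ≈ -894.24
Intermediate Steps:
V(I, r) = 34 (V(I, r) = 36 - 2 = 34)
E = 17 (E = (½)*34 = 17)
L(n) = (-118 + n)*(-115 + n)/n (L(n) = ((-118 + n)*(-115 + n))/n = (-118 + n)*(-115 + n)/n)
c(111 - 1*105, -52) - L(E) = (111 - 1*105)*(-52) - (-233 + 17 + 13570/17) = (111 - 105)*(-52) - (-233 + 17 + 13570*(1/17)) = 6*(-52) - (-233 + 17 + 13570/17) = -312 - 1*9898/17 = -312 - 9898/17 = -15202/17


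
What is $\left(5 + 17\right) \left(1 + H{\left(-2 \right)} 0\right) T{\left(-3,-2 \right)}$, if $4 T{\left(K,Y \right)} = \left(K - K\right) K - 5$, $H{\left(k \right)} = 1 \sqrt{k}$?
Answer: $- \frac{55}{2} \approx -27.5$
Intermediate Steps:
$H{\left(k \right)} = \sqrt{k}$
$T{\left(K,Y \right)} = - \frac{5}{4}$ ($T{\left(K,Y \right)} = \frac{\left(K - K\right) K - 5}{4} = \frac{0 K - 5}{4} = \frac{0 - 5}{4} = \frac{1}{4} \left(-5\right) = - \frac{5}{4}$)
$\left(5 + 17\right) \left(1 + H{\left(-2 \right)} 0\right) T{\left(-3,-2 \right)} = \left(5 + 17\right) \left(1 + \sqrt{-2} \cdot 0\right) \left(- \frac{5}{4}\right) = 22 \left(1 + i \sqrt{2} \cdot 0\right) \left(- \frac{5}{4}\right) = 22 \left(1 + 0\right) \left(- \frac{5}{4}\right) = 22 \cdot 1 \left(- \frac{5}{4}\right) = 22 \left(- \frac{5}{4}\right) = - \frac{55}{2}$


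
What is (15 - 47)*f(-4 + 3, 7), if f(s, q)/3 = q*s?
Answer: 672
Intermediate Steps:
f(s, q) = 3*q*s (f(s, q) = 3*(q*s) = 3*q*s)
(15 - 47)*f(-4 + 3, 7) = (15 - 47)*(3*7*(-4 + 3)) = -96*7*(-1) = -32*(-21) = 672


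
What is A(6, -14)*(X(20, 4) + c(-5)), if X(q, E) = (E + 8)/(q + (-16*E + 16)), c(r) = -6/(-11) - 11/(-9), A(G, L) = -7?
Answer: -928/99 ≈ -9.3737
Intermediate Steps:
c(r) = 175/99 (c(r) = -6*(-1/11) - 11*(-⅑) = 6/11 + 11/9 = 175/99)
X(q, E) = (8 + E)/(16 + q - 16*E) (X(q, E) = (8 + E)/(q + (16 - 16*E)) = (8 + E)/(16 + q - 16*E))
A(6, -14)*(X(20, 4) + c(-5)) = -7*((8 + 4)/(16 + 20 - 16*4) + 175/99) = -7*(12/(16 + 20 - 64) + 175/99) = -7*(12/(-28) + 175/99) = -7*(-1/28*12 + 175/99) = -7*(-3/7 + 175/99) = -7*928/693 = -928/99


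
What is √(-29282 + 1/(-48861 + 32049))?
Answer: I*√229898955995/2802 ≈ 171.12*I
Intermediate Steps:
√(-29282 + 1/(-48861 + 32049)) = √(-29282 + 1/(-16812)) = √(-29282 - 1/16812) = √(-492288985/16812) = I*√229898955995/2802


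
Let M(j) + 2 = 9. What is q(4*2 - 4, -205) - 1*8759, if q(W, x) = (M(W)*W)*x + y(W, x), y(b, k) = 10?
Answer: -14489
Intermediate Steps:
M(j) = 7 (M(j) = -2 + 9 = 7)
q(W, x) = 10 + 7*W*x (q(W, x) = (7*W)*x + 10 = 7*W*x + 10 = 10 + 7*W*x)
q(4*2 - 4, -205) - 1*8759 = (10 + 7*(4*2 - 4)*(-205)) - 1*8759 = (10 + 7*(8 - 4)*(-205)) - 8759 = (10 + 7*4*(-205)) - 8759 = (10 - 5740) - 8759 = -5730 - 8759 = -14489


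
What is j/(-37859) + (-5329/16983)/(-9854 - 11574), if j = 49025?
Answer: -1049445324617/810431409348 ≈ -1.2949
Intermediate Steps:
j/(-37859) + (-5329/16983)/(-9854 - 11574) = 49025/(-37859) + (-5329/16983)/(-9854 - 11574) = 49025*(-1/37859) - 5329*1/16983/(-21428) = -49025/37859 - 5329/16983*(-1/21428) = -49025/37859 + 5329/363911724 = -1049445324617/810431409348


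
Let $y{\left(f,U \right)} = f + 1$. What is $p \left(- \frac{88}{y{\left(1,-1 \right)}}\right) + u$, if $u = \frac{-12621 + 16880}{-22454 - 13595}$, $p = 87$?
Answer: $- \frac{137999831}{36049} \approx -3828.1$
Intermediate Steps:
$y{\left(f,U \right)} = 1 + f$
$u = - \frac{4259}{36049}$ ($u = \frac{4259}{-36049} = 4259 \left(- \frac{1}{36049}\right) = - \frac{4259}{36049} \approx -0.11814$)
$p \left(- \frac{88}{y{\left(1,-1 \right)}}\right) + u = 87 \left(- \frac{88}{1 + 1}\right) - \frac{4259}{36049} = 87 \left(- \frac{88}{2}\right) - \frac{4259}{36049} = 87 \left(\left(-88\right) \frac{1}{2}\right) - \frac{4259}{36049} = 87 \left(-44\right) - \frac{4259}{36049} = -3828 - \frac{4259}{36049} = - \frac{137999831}{36049}$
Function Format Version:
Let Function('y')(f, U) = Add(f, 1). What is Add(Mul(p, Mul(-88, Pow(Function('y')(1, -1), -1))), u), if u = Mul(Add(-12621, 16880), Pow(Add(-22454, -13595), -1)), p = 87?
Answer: Rational(-137999831, 36049) ≈ -3828.1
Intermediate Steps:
Function('y')(f, U) = Add(1, f)
u = Rational(-4259, 36049) (u = Mul(4259, Pow(-36049, -1)) = Mul(4259, Rational(-1, 36049)) = Rational(-4259, 36049) ≈ -0.11814)
Add(Mul(p, Mul(-88, Pow(Function('y')(1, -1), -1))), u) = Add(Mul(87, Mul(-88, Pow(Add(1, 1), -1))), Rational(-4259, 36049)) = Add(Mul(87, Mul(-88, Pow(2, -1))), Rational(-4259, 36049)) = Add(Mul(87, Mul(-88, Rational(1, 2))), Rational(-4259, 36049)) = Add(Mul(87, -44), Rational(-4259, 36049)) = Add(-3828, Rational(-4259, 36049)) = Rational(-137999831, 36049)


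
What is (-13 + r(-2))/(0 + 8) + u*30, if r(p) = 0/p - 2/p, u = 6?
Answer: 357/2 ≈ 178.50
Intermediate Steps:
r(p) = -2/p (r(p) = 0 - 2/p = -2/p)
(-13 + r(-2))/(0 + 8) + u*30 = (-13 - 2/(-2))/(0 + 8) + 6*30 = (-13 - 2*(-1/2))/8 + 180 = (-13 + 1)*(1/8) + 180 = -12*1/8 + 180 = -3/2 + 180 = 357/2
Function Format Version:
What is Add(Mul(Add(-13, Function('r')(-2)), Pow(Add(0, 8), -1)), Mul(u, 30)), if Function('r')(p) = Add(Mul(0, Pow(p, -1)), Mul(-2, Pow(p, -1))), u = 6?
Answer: Rational(357, 2) ≈ 178.50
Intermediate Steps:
Function('r')(p) = Mul(-2, Pow(p, -1)) (Function('r')(p) = Add(0, Mul(-2, Pow(p, -1))) = Mul(-2, Pow(p, -1)))
Add(Mul(Add(-13, Function('r')(-2)), Pow(Add(0, 8), -1)), Mul(u, 30)) = Add(Mul(Add(-13, Mul(-2, Pow(-2, -1))), Pow(Add(0, 8), -1)), Mul(6, 30)) = Add(Mul(Add(-13, Mul(-2, Rational(-1, 2))), Pow(8, -1)), 180) = Add(Mul(Add(-13, 1), Rational(1, 8)), 180) = Add(Mul(-12, Rational(1, 8)), 180) = Add(Rational(-3, 2), 180) = Rational(357, 2)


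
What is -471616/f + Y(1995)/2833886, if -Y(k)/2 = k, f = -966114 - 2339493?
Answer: 661658303923/4683856699401 ≈ 0.14126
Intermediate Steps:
f = -3305607
Y(k) = -2*k
-471616/f + Y(1995)/2833886 = -471616/(-3305607) - 2*1995/2833886 = -471616*(-1/3305607) - 3990*1/2833886 = 471616/3305607 - 1995/1416943 = 661658303923/4683856699401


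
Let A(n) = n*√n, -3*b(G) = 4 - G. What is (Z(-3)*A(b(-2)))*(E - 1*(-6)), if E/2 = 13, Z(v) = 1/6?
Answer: -32*I*√2/3 ≈ -15.085*I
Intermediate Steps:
Z(v) = ⅙
E = 26 (E = 2*13 = 26)
b(G) = -4/3 + G/3 (b(G) = -(4 - G)/3 = -4/3 + G/3)
A(n) = n^(3/2)
(Z(-3)*A(b(-2)))*(E - 1*(-6)) = ((-4/3 + (⅓)*(-2))^(3/2)/6)*(26 - 1*(-6)) = ((-4/3 - ⅔)^(3/2)/6)*(26 + 6) = ((-2)^(3/2)/6)*32 = ((-2*I*√2)/6)*32 = -I*√2/3*32 = -32*I*√2/3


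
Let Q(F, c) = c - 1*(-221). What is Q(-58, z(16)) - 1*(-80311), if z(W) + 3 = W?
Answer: 80545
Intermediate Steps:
z(W) = -3 + W
Q(F, c) = 221 + c (Q(F, c) = c + 221 = 221 + c)
Q(-58, z(16)) - 1*(-80311) = (221 + (-3 + 16)) - 1*(-80311) = (221 + 13) + 80311 = 234 + 80311 = 80545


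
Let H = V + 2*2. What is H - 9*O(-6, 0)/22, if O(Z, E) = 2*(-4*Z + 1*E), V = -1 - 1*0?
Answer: -183/11 ≈ -16.636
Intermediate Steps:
V = -1 (V = -1 + 0 = -1)
O(Z, E) = -8*Z + 2*E (O(Z, E) = 2*(-4*Z + E) = 2*(E - 4*Z) = -8*Z + 2*E)
H = 3 (H = -1 + 2*2 = -1 + 4 = 3)
H - 9*O(-6, 0)/22 = 3 - 9*(-8*(-6) + 2*0)/22 = 3 - 9*(48 + 0)/22 = 3 - 432/22 = 3 - 9*24/11 = 3 - 216/11 = -183/11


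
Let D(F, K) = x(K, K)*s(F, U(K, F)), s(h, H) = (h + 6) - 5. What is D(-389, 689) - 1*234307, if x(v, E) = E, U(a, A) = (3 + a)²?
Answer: -501639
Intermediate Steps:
s(h, H) = 1 + h (s(h, H) = (6 + h) - 5 = 1 + h)
D(F, K) = K*(1 + F)
D(-389, 689) - 1*234307 = 689*(1 - 389) - 1*234307 = 689*(-388) - 234307 = -267332 - 234307 = -501639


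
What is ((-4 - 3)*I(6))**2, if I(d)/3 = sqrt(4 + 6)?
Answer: 4410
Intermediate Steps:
I(d) = 3*sqrt(10) (I(d) = 3*sqrt(4 + 6) = 3*sqrt(10))
((-4 - 3)*I(6))**2 = ((-4 - 3)*(3*sqrt(10)))**2 = (-21*sqrt(10))**2 = 4410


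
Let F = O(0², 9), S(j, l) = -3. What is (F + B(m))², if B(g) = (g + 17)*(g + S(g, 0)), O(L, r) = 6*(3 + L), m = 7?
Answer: 12996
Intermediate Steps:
O(L, r) = 18 + 6*L
F = 18 (F = 18 + 6*0² = 18 + 6*0 = 18 + 0 = 18)
B(g) = (-3 + g)*(17 + g) (B(g) = (g + 17)*(g - 3) = (17 + g)*(-3 + g) = (-3 + g)*(17 + g))
(F + B(m))² = (18 + (-51 + 7² + 14*7))² = (18 + (-51 + 49 + 98))² = (18 + 96)² = 114² = 12996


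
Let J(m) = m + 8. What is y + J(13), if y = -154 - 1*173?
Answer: -306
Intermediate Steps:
J(m) = 8 + m
y = -327 (y = -154 - 173 = -327)
y + J(13) = -327 + (8 + 13) = -327 + 21 = -306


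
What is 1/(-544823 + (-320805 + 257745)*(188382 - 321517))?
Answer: 1/8394948277 ≈ 1.1912e-10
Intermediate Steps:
1/(-544823 + (-320805 + 257745)*(188382 - 321517)) = 1/(-544823 - 63060*(-133135)) = 1/(-544823 + 8395493100) = 1/8394948277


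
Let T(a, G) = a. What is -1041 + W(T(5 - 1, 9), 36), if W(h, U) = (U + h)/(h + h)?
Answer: -1036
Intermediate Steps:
W(h, U) = (U + h)/(2*h) (W(h, U) = (U + h)/((2*h)) = (U + h)*(1/(2*h)) = (U + h)/(2*h))
-1041 + W(T(5 - 1, 9), 36) = -1041 + (36 + (5 - 1))/(2*(5 - 1)) = -1041 + (½)*(36 + 4)/4 = -1041 + (½)*(¼)*40 = -1041 + 5 = -1036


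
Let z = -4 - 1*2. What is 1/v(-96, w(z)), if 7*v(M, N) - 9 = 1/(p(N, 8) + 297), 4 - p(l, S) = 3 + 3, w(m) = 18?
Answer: 2065/2656 ≈ 0.77748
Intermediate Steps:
z = -6 (z = -4 - 2 = -6)
p(l, S) = -2 (p(l, S) = 4 - (3 + 3) = 4 - 1*6 = 4 - 6 = -2)
v(M, N) = 2656/2065 (v(M, N) = 9/7 + 1/(7*(-2 + 297)) = 9/7 + (1/7)/295 = 9/7 + (1/7)*(1/295) = 9/7 + 1/2065 = 2656/2065)
1/v(-96, w(z)) = 1/(2656/2065) = 2065/2656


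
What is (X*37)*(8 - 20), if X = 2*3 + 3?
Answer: -3996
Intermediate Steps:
X = 9 (X = 6 + 3 = 9)
(X*37)*(8 - 20) = (9*37)*(8 - 20) = 333*(-12) = -3996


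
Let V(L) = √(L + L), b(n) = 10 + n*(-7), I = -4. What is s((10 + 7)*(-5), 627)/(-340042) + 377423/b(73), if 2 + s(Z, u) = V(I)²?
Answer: -64169833378/85180521 ≈ -753.34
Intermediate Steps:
b(n) = 10 - 7*n
V(L) = √2*√L (V(L) = √(2*L) = √2*√L)
s(Z, u) = -10 (s(Z, u) = -2 + (√2*√(-4))² = -2 + (√2*(2*I))² = -2 + (2*I*√2)² = -2 - 8 = -10)
s((10 + 7)*(-5), 627)/(-340042) + 377423/b(73) = -10/(-340042) + 377423/(10 - 7*73) = -10*(-1/340042) + 377423/(10 - 511) = 5/170021 + 377423/(-501) = 5/170021 + 377423*(-1/501) = 5/170021 - 377423/501 = -64169833378/85180521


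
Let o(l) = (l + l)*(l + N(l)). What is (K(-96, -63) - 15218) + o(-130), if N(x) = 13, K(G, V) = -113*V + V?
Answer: 22258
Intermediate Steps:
K(G, V) = -112*V
o(l) = 2*l*(13 + l) (o(l) = (l + l)*(l + 13) = (2*l)*(13 + l) = 2*l*(13 + l))
(K(-96, -63) - 15218) + o(-130) = (-112*(-63) - 15218) + 2*(-130)*(13 - 130) = (7056 - 15218) + 2*(-130)*(-117) = -8162 + 30420 = 22258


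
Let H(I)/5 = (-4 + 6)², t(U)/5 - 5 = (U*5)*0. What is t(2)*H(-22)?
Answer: 500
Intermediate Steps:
t(U) = 25 (t(U) = 25 + 5*((U*5)*0) = 25 + 5*((5*U)*0) = 25 + 5*0 = 25 + 0 = 25)
H(I) = 20 (H(I) = 5*(-4 + 6)² = 5*2² = 5*4 = 20)
t(2)*H(-22) = 25*20 = 500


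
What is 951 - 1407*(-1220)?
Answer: 1717491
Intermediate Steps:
951 - 1407*(-1220) = 951 + 1716540 = 1717491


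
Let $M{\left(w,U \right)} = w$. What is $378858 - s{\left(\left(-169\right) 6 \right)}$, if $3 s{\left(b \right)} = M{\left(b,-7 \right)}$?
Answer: $379196$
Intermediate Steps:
$s{\left(b \right)} = \frac{b}{3}$
$378858 - s{\left(\left(-169\right) 6 \right)} = 378858 - \frac{\left(-169\right) 6}{3} = 378858 - \frac{1}{3} \left(-1014\right) = 378858 - -338 = 378858 + 338 = 379196$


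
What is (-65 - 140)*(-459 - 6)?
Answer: 95325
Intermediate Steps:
(-65 - 140)*(-459 - 6) = -205*(-465) = 95325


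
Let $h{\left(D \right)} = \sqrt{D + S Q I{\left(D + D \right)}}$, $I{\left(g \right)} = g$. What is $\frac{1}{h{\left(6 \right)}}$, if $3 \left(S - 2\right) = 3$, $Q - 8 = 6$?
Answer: $\frac{\sqrt{510}}{510} \approx 0.044281$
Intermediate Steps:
$Q = 14$ ($Q = 8 + 6 = 14$)
$S = 3$ ($S = 2 + \frac{1}{3} \cdot 3 = 2 + 1 = 3$)
$h{\left(D \right)} = \sqrt{85} \sqrt{D}$ ($h{\left(D \right)} = \sqrt{D + 3 \cdot 14 \left(D + D\right)} = \sqrt{D + 42 \cdot 2 D} = \sqrt{D + 84 D} = \sqrt{85 D} = \sqrt{85} \sqrt{D}$)
$\frac{1}{h{\left(6 \right)}} = \frac{1}{\sqrt{85} \sqrt{6}} = \frac{1}{\sqrt{510}} = \frac{\sqrt{510}}{510}$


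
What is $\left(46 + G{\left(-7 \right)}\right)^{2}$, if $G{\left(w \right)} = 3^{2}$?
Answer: $3025$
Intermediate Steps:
$G{\left(w \right)} = 9$
$\left(46 + G{\left(-7 \right)}\right)^{2} = \left(46 + 9\right)^{2} = 55^{2} = 3025$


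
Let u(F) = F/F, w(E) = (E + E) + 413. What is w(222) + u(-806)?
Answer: 858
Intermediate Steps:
w(E) = 413 + 2*E (w(E) = 2*E + 413 = 413 + 2*E)
u(F) = 1
w(222) + u(-806) = (413 + 2*222) + 1 = (413 + 444) + 1 = 857 + 1 = 858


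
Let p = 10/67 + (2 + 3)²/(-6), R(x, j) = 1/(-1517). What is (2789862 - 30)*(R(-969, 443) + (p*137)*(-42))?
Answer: 6554729193481296/101639 ≈ 6.4490e+10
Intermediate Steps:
R(x, j) = -1/1517
p = -1615/402 (p = 10*(1/67) + 5²*(-⅙) = 10/67 + 25*(-⅙) = 10/67 - 25/6 = -1615/402 ≈ -4.0174)
(2789862 - 30)*(R(-969, 443) + (p*137)*(-42)) = (2789862 - 30)*(-1/1517 - 1615/402*137*(-42)) = 2789832*(-1/1517 - 221255/402*(-42)) = 2789832*(-1/1517 + 1548785/67) = 2789832*(2349506778/101639) = 6554729193481296/101639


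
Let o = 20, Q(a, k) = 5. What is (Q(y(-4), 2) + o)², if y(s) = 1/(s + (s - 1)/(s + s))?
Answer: 625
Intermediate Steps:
y(s) = 1/(s + (-1 + s)/(2*s)) (y(s) = 1/(s + (-1 + s)/((2*s))) = 1/(s + (-1 + s)*(1/(2*s))) = 1/(s + (-1 + s)/(2*s)))
(Q(y(-4), 2) + o)² = (5 + 20)² = 25² = 625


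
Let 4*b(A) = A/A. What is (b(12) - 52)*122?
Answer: -12627/2 ≈ -6313.5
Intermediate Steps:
b(A) = 1/4 (b(A) = (A/A)/4 = (1/4)*1 = 1/4)
(b(12) - 52)*122 = (1/4 - 52)*122 = -207/4*122 = -12627/2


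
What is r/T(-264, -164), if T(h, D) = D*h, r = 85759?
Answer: 85759/43296 ≈ 1.9808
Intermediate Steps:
r/T(-264, -164) = 85759/((-164*(-264))) = 85759/43296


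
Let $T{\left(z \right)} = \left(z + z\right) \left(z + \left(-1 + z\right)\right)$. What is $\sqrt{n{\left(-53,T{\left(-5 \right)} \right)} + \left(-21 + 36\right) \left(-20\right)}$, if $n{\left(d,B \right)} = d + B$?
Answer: $9 i \sqrt{3} \approx 15.588 i$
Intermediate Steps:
$T{\left(z \right)} = 2 z \left(-1 + 2 z\right)$
$n{\left(d,B \right)} = B + d$
$\sqrt{n{\left(-53,T{\left(-5 \right)} \right)} + \left(-21 + 36\right) \left(-20\right)} = \sqrt{\left(2 \left(-5\right) \left(-1 + 2 \left(-5\right)\right) - 53\right) + \left(-21 + 36\right) \left(-20\right)} = \sqrt{\left(2 \left(-5\right) \left(-1 - 10\right) - 53\right) + 15 \left(-20\right)} = \sqrt{\left(2 \left(-5\right) \left(-11\right) - 53\right) - 300} = \sqrt{\left(110 - 53\right) - 300} = \sqrt{57 - 300} = \sqrt{-243} = 9 i \sqrt{3}$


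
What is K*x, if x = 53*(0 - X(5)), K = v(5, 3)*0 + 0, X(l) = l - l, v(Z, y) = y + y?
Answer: 0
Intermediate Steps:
v(Z, y) = 2*y
X(l) = 0
K = 0 (K = (2*3)*0 + 0 = 6*0 + 0 = 0 + 0 = 0)
x = 0 (x = 53*(0 - 1*0) = 53*(0 + 0) = 53*0 = 0)
K*x = 0*0 = 0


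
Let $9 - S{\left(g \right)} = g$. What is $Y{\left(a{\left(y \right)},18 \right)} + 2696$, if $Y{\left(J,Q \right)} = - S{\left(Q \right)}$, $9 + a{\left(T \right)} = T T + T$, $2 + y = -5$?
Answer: $2705$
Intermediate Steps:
$y = -7$ ($y = -2 - 5 = -7$)
$a{\left(T \right)} = -9 + T + T^{2}$ ($a{\left(T \right)} = -9 + \left(T T + T\right) = -9 + \left(T^{2} + T\right) = -9 + \left(T + T^{2}\right) = -9 + T + T^{2}$)
$S{\left(g \right)} = 9 - g$
$Y{\left(J,Q \right)} = -9 + Q$ ($Y{\left(J,Q \right)} = - (9 - Q) = -9 + Q$)
$Y{\left(a{\left(y \right)},18 \right)} + 2696 = \left(-9 + 18\right) + 2696 = 9 + 2696 = 2705$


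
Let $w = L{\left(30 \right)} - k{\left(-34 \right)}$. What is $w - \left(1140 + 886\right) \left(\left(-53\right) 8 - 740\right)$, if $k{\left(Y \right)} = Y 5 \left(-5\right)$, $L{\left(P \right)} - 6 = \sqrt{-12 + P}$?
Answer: $2357420 + 3 \sqrt{2} \approx 2.3574 \cdot 10^{6}$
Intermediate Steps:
$L{\left(P \right)} = 6 + \sqrt{-12 + P}$
$k{\left(Y \right)} = - 25 Y$ ($k{\left(Y \right)} = 5 Y \left(-5\right) = - 25 Y$)
$w = -844 + 3 \sqrt{2}$ ($w = \left(6 + \sqrt{-12 + 30}\right) - \left(-25\right) \left(-34\right) = \left(6 + \sqrt{18}\right) - 850 = \left(6 + 3 \sqrt{2}\right) - 850 = -844 + 3 \sqrt{2} \approx -839.76$)
$w - \left(1140 + 886\right) \left(\left(-53\right) 8 - 740\right) = \left(-844 + 3 \sqrt{2}\right) - \left(1140 + 886\right) \left(\left(-53\right) 8 - 740\right) = \left(-844 + 3 \sqrt{2}\right) - 2026 \left(-424 - 740\right) = \left(-844 + 3 \sqrt{2}\right) - 2026 \left(-1164\right) = \left(-844 + 3 \sqrt{2}\right) - -2358264 = \left(-844 + 3 \sqrt{2}\right) + 2358264 = 2357420 + 3 \sqrt{2}$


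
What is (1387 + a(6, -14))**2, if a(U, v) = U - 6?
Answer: 1923769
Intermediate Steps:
a(U, v) = -6 + U
(1387 + a(6, -14))**2 = (1387 + (-6 + 6))**2 = (1387 + 0)**2 = 1387**2 = 1923769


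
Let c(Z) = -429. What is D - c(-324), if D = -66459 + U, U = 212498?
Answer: 146468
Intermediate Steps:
D = 146039 (D = -66459 + 212498 = 146039)
D - c(-324) = 146039 - 1*(-429) = 146039 + 429 = 146468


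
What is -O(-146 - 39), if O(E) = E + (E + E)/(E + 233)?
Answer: 4625/24 ≈ 192.71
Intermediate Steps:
O(E) = E + 2*E/(233 + E) (O(E) = E + (2*E)/(233 + E) = E + 2*E/(233 + E))
-O(-146 - 39) = -(-146 - 39)*(235 + (-146 - 39))/(233 + (-146 - 39)) = -(-185)*(235 - 185)/(233 - 185) = -(-185)*50/48 = -1*(-4625/24) = 4625/24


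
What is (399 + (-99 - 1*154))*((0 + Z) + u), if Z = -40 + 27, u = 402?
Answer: 56794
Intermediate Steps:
Z = -13
(399 + (-99 - 1*154))*((0 + Z) + u) = (399 + (-99 - 1*154))*((0 - 13) + 402) = (399 + (-99 - 154))*(-13 + 402) = (399 - 253)*389 = 146*389 = 56794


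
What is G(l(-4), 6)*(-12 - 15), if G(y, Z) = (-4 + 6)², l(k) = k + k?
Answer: -108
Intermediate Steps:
l(k) = 2*k
G(y, Z) = 4 (G(y, Z) = 2² = 4)
G(l(-4), 6)*(-12 - 15) = 4*(-12 - 15) = 4*(-27) = -108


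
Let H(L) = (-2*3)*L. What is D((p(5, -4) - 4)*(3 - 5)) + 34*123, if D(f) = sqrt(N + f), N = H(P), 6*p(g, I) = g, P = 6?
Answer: 4182 + I*sqrt(267)/3 ≈ 4182.0 + 5.4467*I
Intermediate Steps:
p(g, I) = g/6
H(L) = -6*L
N = -36 (N = -6*6 = -36)
D(f) = sqrt(-36 + f)
D((p(5, -4) - 4)*(3 - 5)) + 34*123 = sqrt(-36 + ((1/6)*5 - 4)*(3 - 5)) + 34*123 = sqrt(-36 + (5/6 - 4)*(-2)) + 4182 = sqrt(-36 - 19/6*(-2)) + 4182 = sqrt(-36 + 19/3) + 4182 = sqrt(-89/3) + 4182 = I*sqrt(267)/3 + 4182 = 4182 + I*sqrt(267)/3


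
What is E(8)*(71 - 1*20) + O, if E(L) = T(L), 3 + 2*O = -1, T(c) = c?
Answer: 406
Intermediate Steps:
O = -2 (O = -3/2 + (½)*(-1) = -3/2 - ½ = -2)
E(L) = L
E(8)*(71 - 1*20) + O = 8*(71 - 1*20) - 2 = 8*(71 - 20) - 2 = 8*51 - 2 = 408 - 2 = 406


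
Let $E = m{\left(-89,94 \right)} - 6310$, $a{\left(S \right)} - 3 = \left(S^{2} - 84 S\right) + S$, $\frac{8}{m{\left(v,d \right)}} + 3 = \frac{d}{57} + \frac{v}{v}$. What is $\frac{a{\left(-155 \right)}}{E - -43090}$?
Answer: $\frac{184465}{183786} \approx 1.0037$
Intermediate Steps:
$m{\left(v,d \right)} = \frac{8}{-2 + \frac{d}{57}}$ ($m{\left(v,d \right)} = \frac{8}{-3 + \left(\frac{d}{57} + \frac{v}{v}\right)} = \frac{8}{-3 + \left(d \frac{1}{57} + 1\right)} = \frac{8}{-3 + \left(\frac{d}{57} + 1\right)} = \frac{8}{-3 + \left(1 + \frac{d}{57}\right)} = \frac{8}{-2 + \frac{d}{57}}$)
$a{\left(S \right)} = 3 + S^{2} - 83 S$ ($a{\left(S \right)} = 3 + \left(\left(S^{2} - 84 S\right) + S\right) = 3 + \left(S^{2} - 83 S\right) = 3 + S^{2} - 83 S$)
$E = - \frac{31664}{5}$ ($E = \frac{456}{-114 + 94} - 6310 = \frac{456}{-20} - 6310 = 456 \left(- \frac{1}{20}\right) - 6310 = - \frac{114}{5} - 6310 = - \frac{31664}{5} \approx -6332.8$)
$\frac{a{\left(-155 \right)}}{E - -43090} = \frac{3 + \left(-155\right)^{2} - -12865}{- \frac{31664}{5} - -43090} = \frac{3 + 24025 + 12865}{- \frac{31664}{5} + 43090} = \frac{36893}{\frac{183786}{5}} = 36893 \cdot \frac{5}{183786} = \frac{184465}{183786}$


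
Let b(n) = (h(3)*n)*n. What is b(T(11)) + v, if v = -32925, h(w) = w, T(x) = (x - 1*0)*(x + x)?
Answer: 142767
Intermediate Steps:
T(x) = 2*x**2 (T(x) = (x + 0)*(2*x) = x*(2*x) = 2*x**2)
b(n) = 3*n**2 (b(n) = (3*n)*n = 3*n**2)
b(T(11)) + v = 3*(2*11**2)**2 - 32925 = 3*(2*121)**2 - 32925 = 3*242**2 - 32925 = 3*58564 - 32925 = 175692 - 32925 = 142767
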